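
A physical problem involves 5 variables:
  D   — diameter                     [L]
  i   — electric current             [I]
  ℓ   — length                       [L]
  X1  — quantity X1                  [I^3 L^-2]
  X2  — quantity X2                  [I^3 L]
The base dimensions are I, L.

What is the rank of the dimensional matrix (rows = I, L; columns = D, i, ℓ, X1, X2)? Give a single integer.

2

Dimensional matrix (I×L by D×i×ℓ×X1×X2):
  I: [ 0  1  0  3  3]
  L: [ 1  0  1 -2  1]
Row reduction gives pivot columns D,i; rank = 2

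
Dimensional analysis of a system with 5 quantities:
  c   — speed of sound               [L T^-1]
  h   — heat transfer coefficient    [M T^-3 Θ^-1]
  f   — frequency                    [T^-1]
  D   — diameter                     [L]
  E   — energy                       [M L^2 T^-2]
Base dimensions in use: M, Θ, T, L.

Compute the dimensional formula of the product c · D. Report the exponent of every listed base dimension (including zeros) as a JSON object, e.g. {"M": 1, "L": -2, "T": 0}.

Dimensional matrix (M×Θ×T×L by c×h×f×D×E):
  M: [ 0  1  0  0  1]
  Θ: [ 0 -1  0  0  0]
  T: [-1 -3 -1  0 -2]
  L: [ 1  0  0  1  2]
  [M]: (1)·0+(1)·0 = 0
  [Θ]: (1)·0+(1)·0 = 0
  [T]: (1)·-1+(1)·0 = -1
  [L]: (1)·1+(1)·1 = 2
⇒ T^-1 L^2

{"M": 0, "Θ": 0, "T": -1, "L": 2}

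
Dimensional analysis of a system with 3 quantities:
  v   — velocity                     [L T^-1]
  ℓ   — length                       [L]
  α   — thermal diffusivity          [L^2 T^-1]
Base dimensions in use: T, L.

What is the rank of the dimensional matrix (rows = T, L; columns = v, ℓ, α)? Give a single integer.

2

Write exponents as rows T,L / cols v,ℓ,α:
  T: [-1  0 -1]
  L: [ 1  1  2]
Row reduction gives pivot columns v,ℓ; rank = 2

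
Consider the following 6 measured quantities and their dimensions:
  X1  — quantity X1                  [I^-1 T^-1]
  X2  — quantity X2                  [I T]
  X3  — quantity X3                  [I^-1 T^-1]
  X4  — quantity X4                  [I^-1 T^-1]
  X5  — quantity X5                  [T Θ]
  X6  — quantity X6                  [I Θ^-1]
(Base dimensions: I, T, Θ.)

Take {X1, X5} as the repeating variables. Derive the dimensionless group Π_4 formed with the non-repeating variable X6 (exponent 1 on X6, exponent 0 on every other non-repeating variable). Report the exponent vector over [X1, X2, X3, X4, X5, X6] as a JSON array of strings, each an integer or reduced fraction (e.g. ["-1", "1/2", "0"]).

Exponent matrix [I,T,Θ] × [X1,X2,X3,X4,X5,X6]:
  I: [-1  1 -1 -1  0  1]
  T: [-1  1 -1 -1  1  0]
  Θ: [ 0  0  0  0  1 -1]
Row reduction gives pivot columns X1,X5; rank = 2
Repeat: X1,X5; free: X2,X3,X4,X6
RREF:
  r0: [   1   -1    1    1    0   -1]
  r1: [   0    0    0    0    1   -1]
  r2: [   0    0    0    0    0    0]
Fix exponent of X6 at 1, X2 at 0, X3 at 0, X4 at 0; solve each RREF row for its pivot's exponent:
  r0: exp(X1) + (-1)·1 = 0 ⇒ exp(X1) = 1
  r1: exp(X5) + (-1)·1 = 0 ⇒ exp(X5) = 1
Π_4 = X1 · X5 · X6

["1", "0", "0", "0", "1", "1"]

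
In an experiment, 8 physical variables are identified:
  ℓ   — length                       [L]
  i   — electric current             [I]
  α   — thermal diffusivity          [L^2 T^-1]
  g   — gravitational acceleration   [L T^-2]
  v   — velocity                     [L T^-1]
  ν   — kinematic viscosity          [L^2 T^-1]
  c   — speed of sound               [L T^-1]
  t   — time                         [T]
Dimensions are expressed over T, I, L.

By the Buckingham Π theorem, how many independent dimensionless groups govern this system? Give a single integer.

Write exponents as rows T,I,L / cols ℓ,i,α,g,v,ν,c,t:
  T: [ 0  0 -1 -2 -1 -1 -1  1]
  I: [ 0  1  0  0  0  0  0  0]
  L: [ 1  0  2  1  1  2  1  0]
Row reduction gives pivot columns ℓ,i,α; rank = 3
n=8, r=3 ⇒ 5 dimensionless groups

5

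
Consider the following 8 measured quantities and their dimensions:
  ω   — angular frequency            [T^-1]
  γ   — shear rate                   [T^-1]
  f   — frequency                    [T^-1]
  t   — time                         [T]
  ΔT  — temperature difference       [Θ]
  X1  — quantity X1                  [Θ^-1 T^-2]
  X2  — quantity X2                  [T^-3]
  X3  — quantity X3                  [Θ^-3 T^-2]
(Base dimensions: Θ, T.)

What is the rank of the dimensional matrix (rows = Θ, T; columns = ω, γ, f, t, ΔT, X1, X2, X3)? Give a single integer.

2

Dimensional matrix (Θ×T by ω×γ×f×t×ΔT×X1×X2×X3):
  Θ: [ 0  0  0  0  1 -1  0 -3]
  T: [-1 -1 -1  1  0 -2 -3 -2]
Echelon form has 2 nonzero rows (pivots: ω,ΔT)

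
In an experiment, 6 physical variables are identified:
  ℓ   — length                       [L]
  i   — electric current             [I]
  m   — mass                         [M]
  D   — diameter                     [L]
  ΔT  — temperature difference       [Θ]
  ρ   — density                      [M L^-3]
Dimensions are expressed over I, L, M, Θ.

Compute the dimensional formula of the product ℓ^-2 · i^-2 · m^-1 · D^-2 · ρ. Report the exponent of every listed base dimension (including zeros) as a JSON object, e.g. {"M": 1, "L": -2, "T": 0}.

{"I": -2, "L": -7, "M": 0, "Θ": 0}

Dimensional matrix (I×L×M×Θ by ℓ×i×m×D×ΔT×ρ):
  I: [ 0  1  0  0  0  0]
  L: [ 1  0  0  1  0 -3]
  M: [ 0  0  1  0  0  1]
  Θ: [ 0  0  0  0  1  0]
  [I]: (-2)·0+(-2)·1+(-1)·0+(-2)·0+(1)·0 = -2
  [L]: (-2)·1+(-2)·0+(-1)·0+(-2)·1+(1)·-3 = -7
  [M]: (-2)·0+(-2)·0+(-1)·1+(-2)·0+(1)·1 = 0
  [Θ]: (-2)·0+(-2)·0+(-1)·0+(-2)·0+(1)·0 = 0
⇒ I^-2 L^-7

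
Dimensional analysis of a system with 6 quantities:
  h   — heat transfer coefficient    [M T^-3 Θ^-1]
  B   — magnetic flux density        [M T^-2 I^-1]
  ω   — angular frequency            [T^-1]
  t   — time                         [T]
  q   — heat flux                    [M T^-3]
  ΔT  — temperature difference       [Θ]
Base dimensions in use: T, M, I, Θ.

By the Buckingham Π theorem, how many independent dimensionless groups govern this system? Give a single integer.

2

Write exponents as rows T,M,I,Θ / cols h,B,ω,t,q,ΔT:
  T: [-3 -2 -1  1 -3  0]
  M: [ 1  1  0  0  1  0]
  I: [ 0 -1  0  0  0  0]
  Θ: [-1  0  0  0  0  1]
RREF → pivots at {h,B,ω,q} ⇒ r = 4
6 vars − rank 4 = 2 Π groups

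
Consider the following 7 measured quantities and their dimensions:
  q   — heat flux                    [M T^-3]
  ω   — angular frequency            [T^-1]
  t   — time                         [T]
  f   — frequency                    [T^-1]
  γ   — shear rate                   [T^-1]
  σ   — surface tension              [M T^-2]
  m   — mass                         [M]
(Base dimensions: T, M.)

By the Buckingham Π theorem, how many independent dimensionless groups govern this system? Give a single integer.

Exponent matrix [T,M] × [q,ω,t,f,γ,σ,m]:
  T: [-3 -1  1 -1 -1 -2  0]
  M: [ 1  0  0  0  0  1  1]
RREF → pivots at {q,ω} ⇒ r = 2
Π count = n − r = 7 − 2 = 5

5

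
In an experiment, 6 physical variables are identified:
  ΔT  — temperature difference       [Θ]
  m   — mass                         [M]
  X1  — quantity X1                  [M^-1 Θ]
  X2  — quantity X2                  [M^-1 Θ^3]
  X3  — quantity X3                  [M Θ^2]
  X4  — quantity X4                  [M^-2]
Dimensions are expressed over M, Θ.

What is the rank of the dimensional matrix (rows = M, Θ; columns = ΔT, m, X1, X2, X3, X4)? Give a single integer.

Dimensional matrix (M×Θ by ΔT×m×X1×X2×X3×X4):
  M: [ 0  1 -1 -1  1 -2]
  Θ: [ 1  0  1  3  2  0]
Row reduction gives pivot columns ΔT,m; rank = 2

2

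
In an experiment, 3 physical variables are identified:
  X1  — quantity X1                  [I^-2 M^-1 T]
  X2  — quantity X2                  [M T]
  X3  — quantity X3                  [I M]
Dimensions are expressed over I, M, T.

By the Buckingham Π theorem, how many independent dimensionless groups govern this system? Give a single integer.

Dimensional matrix (I×M×T by X1×X2×X3):
  I: [-2  0  1]
  M: [-1  1  1]
  T: [ 1  1  0]
RREF → pivots at {X1,X2} ⇒ r = 2
3 vars − rank 2 = 1 Π group

1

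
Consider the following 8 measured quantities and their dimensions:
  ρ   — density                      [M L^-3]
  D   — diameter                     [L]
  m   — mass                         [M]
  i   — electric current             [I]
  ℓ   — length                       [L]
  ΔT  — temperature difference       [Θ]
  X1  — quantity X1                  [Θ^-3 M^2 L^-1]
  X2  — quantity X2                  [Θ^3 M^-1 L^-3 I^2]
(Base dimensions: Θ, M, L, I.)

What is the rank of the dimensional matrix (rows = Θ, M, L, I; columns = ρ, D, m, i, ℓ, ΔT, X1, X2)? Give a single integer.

Dimensional matrix (Θ×M×L×I by ρ×D×m×i×ℓ×ΔT×X1×X2):
  Θ: [ 0  0  0  0  0  1 -3  3]
  M: [ 1  0  1  0  0  0  2 -1]
  L: [-3  1  0  0  1  0 -1 -3]
  I: [ 0  0  0  1  0  0  0  2]
Row reduction gives pivot columns ρ,D,i,ΔT; rank = 4

4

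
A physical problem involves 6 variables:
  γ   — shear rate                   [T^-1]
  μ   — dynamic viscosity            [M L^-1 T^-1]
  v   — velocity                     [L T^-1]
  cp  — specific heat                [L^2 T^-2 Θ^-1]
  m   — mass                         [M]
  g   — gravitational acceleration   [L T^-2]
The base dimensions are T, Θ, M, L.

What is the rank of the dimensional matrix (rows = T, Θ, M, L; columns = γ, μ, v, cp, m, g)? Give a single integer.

Exponent matrix [T,Θ,M,L] × [γ,μ,v,cp,m,g]:
  T: [-1 -1 -1 -2  0 -2]
  Θ: [ 0  0  0 -1  0  0]
  M: [ 0  1  0  0  1  0]
  L: [ 0 -1  1  2  0  1]
RREF → pivots at {γ,μ,v,cp} ⇒ r = 4

4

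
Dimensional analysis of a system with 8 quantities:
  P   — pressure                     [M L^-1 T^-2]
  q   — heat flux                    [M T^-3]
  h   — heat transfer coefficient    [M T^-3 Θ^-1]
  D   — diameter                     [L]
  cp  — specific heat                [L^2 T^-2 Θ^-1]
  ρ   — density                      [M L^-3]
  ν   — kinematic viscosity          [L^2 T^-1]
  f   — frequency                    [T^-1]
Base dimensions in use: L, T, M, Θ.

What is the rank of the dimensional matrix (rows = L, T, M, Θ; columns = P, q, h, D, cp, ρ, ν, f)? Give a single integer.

Exponent matrix [L,T,M,Θ] × [P,q,h,D,cp,ρ,ν,f]:
  L: [-1  0  0  1  2 -3  2  0]
  T: [-2 -3 -3  0 -2  0 -1 -1]
  M: [ 1  1  1  0  0  1  0  0]
  Θ: [ 0  0 -1  0 -1  0  0  0]
Echelon form has 4 nonzero rows (pivots: P,q,h,D)

4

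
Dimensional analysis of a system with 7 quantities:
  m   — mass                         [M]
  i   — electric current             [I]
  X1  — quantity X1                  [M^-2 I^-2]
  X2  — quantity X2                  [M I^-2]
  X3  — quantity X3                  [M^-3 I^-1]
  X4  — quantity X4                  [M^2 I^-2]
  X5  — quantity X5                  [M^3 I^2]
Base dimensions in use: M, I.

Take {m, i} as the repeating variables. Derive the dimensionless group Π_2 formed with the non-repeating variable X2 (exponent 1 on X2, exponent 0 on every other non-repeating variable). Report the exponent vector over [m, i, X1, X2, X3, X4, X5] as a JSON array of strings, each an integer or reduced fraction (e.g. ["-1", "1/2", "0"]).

["-1", "2", "0", "1", "0", "0", "0"]

Write exponents as rows M,I / cols m,i,X1,X2,X3,X4,X5:
  M: [ 1  0 -2  1 -3  2  3]
  I: [ 0  1 -2 -2 -1 -2  2]
Echelon form has 2 nonzero rows (pivots: m,i)
Pivot set = {m,i}, free = {X1,X2,X3,X4,X5}
RREF:
  r0: [   1    0   -2    1   -3    2    3]
  r1: [   0    1   -2   -2   -1   -2    2]
Fix exponent of X2 at 1, X1 at 0, X3 at 0, X4 at 0, X5 at 0; solve each RREF row for its pivot's exponent:
  r0: exp(m) + (1)·1 = 0 ⇒ exp(m) = -1
  r1: exp(i) + (-2)·1 = 0 ⇒ exp(i) = 2
Π_2 = m^-1 · i^2 · X2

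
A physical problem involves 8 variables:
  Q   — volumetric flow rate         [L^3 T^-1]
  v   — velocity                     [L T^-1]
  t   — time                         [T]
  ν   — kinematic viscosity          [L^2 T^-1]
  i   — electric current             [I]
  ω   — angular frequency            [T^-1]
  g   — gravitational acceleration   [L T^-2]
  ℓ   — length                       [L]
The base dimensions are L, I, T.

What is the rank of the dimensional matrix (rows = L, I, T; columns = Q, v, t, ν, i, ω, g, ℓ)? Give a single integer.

3

Exponent matrix [L,I,T] × [Q,v,t,ν,i,ω,g,ℓ]:
  L: [ 3  1  0  2  0  0  1  1]
  I: [ 0  0  0  0  1  0  0  0]
  T: [-1 -1  1 -1  0 -1 -2  0]
Row reduction gives pivot columns Q,v,i; rank = 3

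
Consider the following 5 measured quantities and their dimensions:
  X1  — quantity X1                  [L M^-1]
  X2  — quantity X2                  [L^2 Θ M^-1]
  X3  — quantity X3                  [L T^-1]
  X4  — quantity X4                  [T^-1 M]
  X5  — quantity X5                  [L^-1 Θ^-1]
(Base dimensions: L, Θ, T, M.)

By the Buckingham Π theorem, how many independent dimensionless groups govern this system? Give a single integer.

2

Write exponents as rows L,Θ,T,M / cols X1,X2,X3,X4,X5:
  L: [ 1  2  1  0 -1]
  Θ: [ 0  1  0  0 -1]
  T: [ 0  0 -1 -1  0]
  M: [-1 -1  0  1  0]
RREF → pivots at {X1,X2,X3} ⇒ r = 3
5 vars − rank 3 = 2 Π groups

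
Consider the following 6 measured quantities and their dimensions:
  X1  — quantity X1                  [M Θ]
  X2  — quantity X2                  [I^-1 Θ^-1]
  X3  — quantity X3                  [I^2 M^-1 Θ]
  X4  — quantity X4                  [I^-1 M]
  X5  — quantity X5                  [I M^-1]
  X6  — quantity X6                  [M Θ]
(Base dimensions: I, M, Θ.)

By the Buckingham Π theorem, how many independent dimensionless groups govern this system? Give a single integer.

4

Dimensional matrix (I×M×Θ by X1×X2×X3×X4×X5×X6):
  I: [ 0 -1  2 -1  1  0]
  M: [ 1  0 -1  1 -1  1]
  Θ: [ 1 -1  1  0  0  1]
RREF → pivots at {X1,X2} ⇒ r = 2
6 vars − rank 2 = 4 Π groups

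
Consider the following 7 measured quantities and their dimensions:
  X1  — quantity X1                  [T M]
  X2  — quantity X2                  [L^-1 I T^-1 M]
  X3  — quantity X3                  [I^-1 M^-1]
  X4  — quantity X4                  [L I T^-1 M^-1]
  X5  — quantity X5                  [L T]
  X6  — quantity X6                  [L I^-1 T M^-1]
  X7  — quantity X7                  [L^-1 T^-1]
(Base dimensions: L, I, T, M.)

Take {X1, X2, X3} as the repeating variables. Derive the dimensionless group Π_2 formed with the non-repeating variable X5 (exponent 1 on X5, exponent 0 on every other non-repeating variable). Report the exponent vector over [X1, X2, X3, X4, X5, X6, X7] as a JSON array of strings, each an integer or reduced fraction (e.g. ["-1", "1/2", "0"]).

Exponent matrix [L,I,T,M] × [X1,X2,X3,X4,X5,X6,X7]:
  L: [ 0 -1  0  1  1  1 -1]
  I: [ 0  1 -1  1  0 -1  0]
  T: [ 1 -1  0 -1  1  1 -1]
  M: [ 1  1 -1 -1  0 -1  0]
Row reduction gives pivot columns X1,X2,X3; rank = 3
Repeat: X1,X2,X3; free: X4,X5,X6,X7
RREF:
  r0: [   1    0    0   -2    0    0    0]
  r1: [   0    1    0   -1   -1   -1    1]
  r2: [   0    0    1   -2   -1    0    1]
  r3: [   0    0    0    0    0    0    0]
Fix exponent of X5 at 1, X4 at 0, X6 at 0, X7 at 0; solve each RREF row for its pivot's exponent:
  r0: exp(X1) + (0)·1 = 0 ⇒ exp(X1) = 0
  r1: exp(X2) + (-1)·1 = 0 ⇒ exp(X2) = 1
  r2: exp(X3) + (-1)·1 = 0 ⇒ exp(X3) = 1
Π_2 = X2 · X3 · X5

["0", "1", "1", "0", "1", "0", "0"]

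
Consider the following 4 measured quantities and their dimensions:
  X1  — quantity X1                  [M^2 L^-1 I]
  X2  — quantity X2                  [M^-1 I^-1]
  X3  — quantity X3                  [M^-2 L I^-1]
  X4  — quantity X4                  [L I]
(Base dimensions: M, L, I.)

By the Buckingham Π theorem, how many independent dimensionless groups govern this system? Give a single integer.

2

Exponent matrix [M,L,I] × [X1,X2,X3,X4]:
  M: [ 2 -1 -2  0]
  L: [-1  0  1  1]
  I: [ 1 -1 -1  1]
Echelon form has 2 nonzero rows (pivots: X1,X2)
n=4, r=2 ⇒ 2 dimensionless groups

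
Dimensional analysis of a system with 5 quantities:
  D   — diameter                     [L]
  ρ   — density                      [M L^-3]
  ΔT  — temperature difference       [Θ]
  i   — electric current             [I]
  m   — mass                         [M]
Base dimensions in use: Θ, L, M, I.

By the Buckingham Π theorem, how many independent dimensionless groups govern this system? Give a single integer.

1

Write exponents as rows Θ,L,M,I / cols D,ρ,ΔT,i,m:
  Θ: [ 0  0  1  0  0]
  L: [ 1 -3  0  0  0]
  M: [ 0  1  0  0  1]
  I: [ 0  0  0  1  0]
RREF → pivots at {D,ρ,ΔT,i} ⇒ r = 4
Π count = n − r = 5 − 4 = 1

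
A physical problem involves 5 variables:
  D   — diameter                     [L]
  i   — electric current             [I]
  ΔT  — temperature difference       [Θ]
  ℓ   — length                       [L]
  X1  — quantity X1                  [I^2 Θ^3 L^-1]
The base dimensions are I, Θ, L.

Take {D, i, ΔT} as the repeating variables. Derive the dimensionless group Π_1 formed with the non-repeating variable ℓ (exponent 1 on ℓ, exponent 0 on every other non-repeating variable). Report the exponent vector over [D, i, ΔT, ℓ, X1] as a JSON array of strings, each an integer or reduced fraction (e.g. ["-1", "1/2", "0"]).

Dimensional matrix (I×Θ×L by D×i×ΔT×ℓ×X1):
  I: [ 0  1  0  0  2]
  Θ: [ 0  0  1  0  3]
  L: [ 1  0  0  1 -1]
Row reduction gives pivot columns D,i,ΔT; rank = 3
Repeat: D,i,ΔT; free: ℓ,X1
RREF:
  r0: [   1    0    0    1   -1]
  r1: [   0    1    0    0    2]
  r2: [   0    0    1    0    3]
Fix exponent of ℓ at 1, X1 at 0; solve each RREF row for its pivot's exponent:
  r0: exp(D) + (1)·1 = 0 ⇒ exp(D) = -1
  r1: exp(i) + (0)·1 = 0 ⇒ exp(i) = 0
  r2: exp(ΔT) + (0)·1 = 0 ⇒ exp(ΔT) = 0
Π_1 = D^-1 · ℓ

["-1", "0", "0", "1", "0"]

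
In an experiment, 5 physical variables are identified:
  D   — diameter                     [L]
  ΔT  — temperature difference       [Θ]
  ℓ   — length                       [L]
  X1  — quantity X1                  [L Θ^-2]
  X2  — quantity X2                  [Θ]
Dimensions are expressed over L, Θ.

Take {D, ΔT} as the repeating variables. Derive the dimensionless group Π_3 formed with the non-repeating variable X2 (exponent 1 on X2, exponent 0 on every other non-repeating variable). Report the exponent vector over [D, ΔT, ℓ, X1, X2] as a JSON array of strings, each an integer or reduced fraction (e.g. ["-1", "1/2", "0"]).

Write exponents as rows L,Θ / cols D,ΔT,ℓ,X1,X2:
  L: [ 1  0  1  1  0]
  Θ: [ 0  1  0 -2  1]
RREF → pivots at {D,ΔT} ⇒ r = 2
Pivot set = {D,ΔT}, free = {ℓ,X1,X2}
RREF:
  r0: [   1    0    1    1    0]
  r1: [   0    1    0   -2    1]
Fix exponent of X2 at 1, ℓ at 0, X1 at 0; solve each RREF row for its pivot's exponent:
  r0: exp(D) + (0)·1 = 0 ⇒ exp(D) = 0
  r1: exp(ΔT) + (1)·1 = 0 ⇒ exp(ΔT) = -1
Π_3 = ΔT^-1 · X2

["0", "-1", "0", "0", "1"]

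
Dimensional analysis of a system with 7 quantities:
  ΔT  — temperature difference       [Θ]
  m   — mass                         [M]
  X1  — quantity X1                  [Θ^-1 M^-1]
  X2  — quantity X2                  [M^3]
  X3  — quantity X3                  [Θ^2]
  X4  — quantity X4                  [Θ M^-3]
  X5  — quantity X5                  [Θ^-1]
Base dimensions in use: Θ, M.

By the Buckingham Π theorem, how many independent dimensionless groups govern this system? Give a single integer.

5

Write exponents as rows Θ,M / cols ΔT,m,X1,X2,X3,X4,X5:
  Θ: [ 1  0 -1  0  2  1 -1]
  M: [ 0  1 -1  3  0 -3  0]
Echelon form has 2 nonzero rows (pivots: ΔT,m)
n=7, r=2 ⇒ 5 dimensionless groups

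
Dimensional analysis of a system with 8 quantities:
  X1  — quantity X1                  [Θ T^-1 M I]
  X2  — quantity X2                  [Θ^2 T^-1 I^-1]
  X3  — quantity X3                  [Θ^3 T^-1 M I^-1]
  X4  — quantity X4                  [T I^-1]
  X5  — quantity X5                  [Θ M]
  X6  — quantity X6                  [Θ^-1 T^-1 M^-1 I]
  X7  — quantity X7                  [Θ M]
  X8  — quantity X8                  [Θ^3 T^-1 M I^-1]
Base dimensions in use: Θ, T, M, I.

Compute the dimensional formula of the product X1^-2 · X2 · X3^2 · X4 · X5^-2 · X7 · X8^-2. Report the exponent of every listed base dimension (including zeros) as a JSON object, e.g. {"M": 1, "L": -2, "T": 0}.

{"Θ": -1, "T": 2, "M": -3, "I": -4}

Dimensional matrix (Θ×T×M×I by X1×X2×X3×X4×X5×X6×X7×X8):
  Θ: [ 1  2  3  0  1 -1  1  3]
  T: [-1 -1 -1  1  0 -1  0 -1]
  M: [ 1  0  1  0  1 -1  1  1]
  I: [ 1 -1 -1 -1  0  1  0 -1]
  [Θ]: (-2)·1+(1)·2+(2)·3+(1)·0+(-2)·1+(1)·1+(-2)·3 = -1
  [T]: (-2)·-1+(1)·-1+(2)·-1+(1)·1+(-2)·0+(1)·0+(-2)·-1 = 2
  [M]: (-2)·1+(1)·0+(2)·1+(1)·0+(-2)·1+(1)·1+(-2)·1 = -3
  [I]: (-2)·1+(1)·-1+(2)·-1+(1)·-1+(-2)·0+(1)·0+(-2)·-1 = -4
⇒ Θ^-1 T^2 M^-3 I^-4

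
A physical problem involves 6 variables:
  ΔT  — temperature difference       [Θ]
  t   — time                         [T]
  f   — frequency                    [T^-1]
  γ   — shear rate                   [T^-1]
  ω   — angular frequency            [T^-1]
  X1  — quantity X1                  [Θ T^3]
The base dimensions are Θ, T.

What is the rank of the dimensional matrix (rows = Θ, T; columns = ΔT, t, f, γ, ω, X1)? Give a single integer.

Write exponents as rows Θ,T / cols ΔT,t,f,γ,ω,X1:
  Θ: [ 1  0  0  0  0  1]
  T: [ 0  1 -1 -1 -1  3]
Echelon form has 2 nonzero rows (pivots: ΔT,t)

2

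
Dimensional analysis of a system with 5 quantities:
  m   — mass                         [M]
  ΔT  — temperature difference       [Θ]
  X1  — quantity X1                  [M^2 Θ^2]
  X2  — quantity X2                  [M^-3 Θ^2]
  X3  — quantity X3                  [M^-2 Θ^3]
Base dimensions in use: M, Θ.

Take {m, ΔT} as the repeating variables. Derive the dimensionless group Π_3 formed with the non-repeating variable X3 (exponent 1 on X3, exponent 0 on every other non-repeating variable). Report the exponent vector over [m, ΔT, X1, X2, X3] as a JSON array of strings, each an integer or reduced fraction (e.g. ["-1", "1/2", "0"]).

["2", "-3", "0", "0", "1"]

Write exponents as rows M,Θ / cols m,ΔT,X1,X2,X3:
  M: [ 1  0  2 -3 -2]
  Θ: [ 0  1  2  2  3]
Echelon form has 2 nonzero rows (pivots: m,ΔT)
Repeat: m,ΔT; free: X1,X2,X3
RREF:
  r0: [   1    0    2   -3   -2]
  r1: [   0    1    2    2    3]
Fix exponent of X3 at 1, X1 at 0, X2 at 0; solve each RREF row for its pivot's exponent:
  r0: exp(m) + (-2)·1 = 0 ⇒ exp(m) = 2
  r1: exp(ΔT) + (3)·1 = 0 ⇒ exp(ΔT) = -3
Π_3 = m^2 · ΔT^-3 · X3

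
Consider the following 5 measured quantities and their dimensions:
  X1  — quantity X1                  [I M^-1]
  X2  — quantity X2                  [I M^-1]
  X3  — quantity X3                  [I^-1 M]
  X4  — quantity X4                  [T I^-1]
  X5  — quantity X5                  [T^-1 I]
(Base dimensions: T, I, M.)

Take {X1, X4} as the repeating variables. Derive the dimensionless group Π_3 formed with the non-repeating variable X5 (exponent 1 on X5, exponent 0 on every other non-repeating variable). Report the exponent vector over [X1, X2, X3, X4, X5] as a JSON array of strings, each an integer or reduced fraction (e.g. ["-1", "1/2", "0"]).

["0", "0", "0", "1", "1"]

Write exponents as rows T,I,M / cols X1,X2,X3,X4,X5:
  T: [ 0  0  0  1 -1]
  I: [ 1  1 -1 -1  1]
  M: [-1 -1  1  0  0]
Row reduction gives pivot columns X1,X4; rank = 2
Pivot set = {X1,X4}, free = {X2,X3,X5}
RREF:
  r0: [   1    1   -1    0    0]
  r1: [   0    0    0    1   -1]
  r2: [   0    0    0    0    0]
Fix exponent of X5 at 1, X2 at 0, X3 at 0; solve each RREF row for its pivot's exponent:
  r0: exp(X1) + (0)·1 = 0 ⇒ exp(X1) = 0
  r1: exp(X4) + (-1)·1 = 0 ⇒ exp(X4) = 1
Π_3 = X4 · X5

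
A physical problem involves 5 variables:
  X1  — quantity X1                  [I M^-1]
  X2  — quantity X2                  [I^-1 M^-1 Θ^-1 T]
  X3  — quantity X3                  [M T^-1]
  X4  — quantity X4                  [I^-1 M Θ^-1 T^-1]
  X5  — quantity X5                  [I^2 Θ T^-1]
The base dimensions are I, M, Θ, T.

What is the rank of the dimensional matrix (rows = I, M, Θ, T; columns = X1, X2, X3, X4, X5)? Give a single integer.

Dimensional matrix (I×M×Θ×T by X1×X2×X3×X4×X5):
  I: [ 1 -1  0 -1  2]
  M: [-1 -1  1  1  0]
  Θ: [ 0 -1  0 -1  1]
  T: [ 0  1 -1 -1 -1]
Echelon form has 3 nonzero rows (pivots: X1,X2,X3)

3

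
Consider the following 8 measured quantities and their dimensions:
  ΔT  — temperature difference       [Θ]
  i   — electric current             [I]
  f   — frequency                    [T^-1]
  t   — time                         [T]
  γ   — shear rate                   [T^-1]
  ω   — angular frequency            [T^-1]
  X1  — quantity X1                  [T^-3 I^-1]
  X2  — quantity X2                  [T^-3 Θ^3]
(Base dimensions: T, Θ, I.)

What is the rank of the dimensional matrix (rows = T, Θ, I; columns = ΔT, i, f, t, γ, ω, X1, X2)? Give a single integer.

Exponent matrix [T,Θ,I] × [ΔT,i,f,t,γ,ω,X1,X2]:
  T: [ 0  0 -1  1 -1 -1 -3 -3]
  Θ: [ 1  0  0  0  0  0  0  3]
  I: [ 0  1  0  0  0  0 -1  0]
Echelon form has 3 nonzero rows (pivots: ΔT,i,f)

3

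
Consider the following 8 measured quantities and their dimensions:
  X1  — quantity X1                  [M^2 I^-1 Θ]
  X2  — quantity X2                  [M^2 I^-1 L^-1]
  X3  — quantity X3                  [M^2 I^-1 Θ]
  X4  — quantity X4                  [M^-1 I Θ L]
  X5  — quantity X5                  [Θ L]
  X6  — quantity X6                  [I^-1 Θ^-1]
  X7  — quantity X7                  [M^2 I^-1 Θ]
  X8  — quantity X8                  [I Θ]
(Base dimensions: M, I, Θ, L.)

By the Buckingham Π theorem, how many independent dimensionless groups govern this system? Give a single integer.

Exponent matrix [M,I,Θ,L] × [X1,X2,X3,X4,X5,X6,X7,X8]:
  M: [ 2  2  2 -1  0  0  2  0]
  I: [-1 -1 -1  1  0 -1 -1  1]
  Θ: [ 1  0  1  1  1 -1  1  1]
  L: [ 0 -1  0  1  1  0  0  0]
Row reduction gives pivot columns X1,X2,X4; rank = 3
n=8, r=3 ⇒ 5 dimensionless groups

5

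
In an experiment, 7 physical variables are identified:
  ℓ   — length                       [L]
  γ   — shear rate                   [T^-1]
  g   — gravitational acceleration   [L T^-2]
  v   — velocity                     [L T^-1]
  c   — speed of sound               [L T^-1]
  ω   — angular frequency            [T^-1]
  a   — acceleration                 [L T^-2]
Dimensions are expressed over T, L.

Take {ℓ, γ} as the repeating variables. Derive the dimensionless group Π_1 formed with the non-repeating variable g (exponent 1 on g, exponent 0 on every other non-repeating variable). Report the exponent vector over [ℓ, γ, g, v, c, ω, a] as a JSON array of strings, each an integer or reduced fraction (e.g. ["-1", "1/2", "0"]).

["-1", "-2", "1", "0", "0", "0", "0"]

Exponent matrix [T,L] × [ℓ,γ,g,v,c,ω,a]:
  T: [ 0 -1 -2 -1 -1 -1 -2]
  L: [ 1  0  1  1  1  0  1]
Echelon form has 2 nonzero rows (pivots: ℓ,γ)
Repeat: ℓ,γ; free: g,v,c,ω,a
RREF:
  r0: [   1    0    1    1    1    0    1]
  r1: [   0    1    2    1    1    1    2]
Fix exponent of g at 1, v at 0, c at 0, ω at 0, a at 0; solve each RREF row for its pivot's exponent:
  r0: exp(ℓ) + (1)·1 = 0 ⇒ exp(ℓ) = -1
  r1: exp(γ) + (2)·1 = 0 ⇒ exp(γ) = -2
Π_1 = ℓ^-1 · γ^-2 · g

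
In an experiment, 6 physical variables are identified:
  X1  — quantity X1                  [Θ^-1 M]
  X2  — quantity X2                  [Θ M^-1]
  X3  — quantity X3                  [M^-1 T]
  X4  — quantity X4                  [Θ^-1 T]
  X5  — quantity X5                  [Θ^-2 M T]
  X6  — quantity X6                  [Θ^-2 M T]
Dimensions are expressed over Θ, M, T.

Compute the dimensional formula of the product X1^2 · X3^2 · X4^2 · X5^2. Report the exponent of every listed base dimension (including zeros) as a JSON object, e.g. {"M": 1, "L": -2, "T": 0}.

Write exponents as rows Θ,M,T / cols X1,X2,X3,X4,X5,X6:
  Θ: [-1  1  0 -1 -2 -2]
  M: [ 1 -1 -1  0  1  1]
  T: [ 0  0  1  1  1  1]
  [Θ]: (2)·-1+(2)·0+(2)·-1+(2)·-2 = -8
  [M]: (2)·1+(2)·-1+(2)·0+(2)·1 = 2
  [T]: (2)·0+(2)·1+(2)·1+(2)·1 = 6
⇒ Θ^-8 M^2 T^6

{"Θ": -8, "M": 2, "T": 6}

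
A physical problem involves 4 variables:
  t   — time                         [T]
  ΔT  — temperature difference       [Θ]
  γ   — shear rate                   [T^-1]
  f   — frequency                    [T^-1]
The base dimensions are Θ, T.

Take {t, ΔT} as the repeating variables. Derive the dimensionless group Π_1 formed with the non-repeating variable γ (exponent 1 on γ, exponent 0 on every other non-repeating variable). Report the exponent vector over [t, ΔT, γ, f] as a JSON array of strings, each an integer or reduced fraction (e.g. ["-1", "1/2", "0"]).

["1", "0", "1", "0"]

Exponent matrix [Θ,T] × [t,ΔT,γ,f]:
  Θ: [ 0  1  0  0]
  T: [ 1  0 -1 -1]
Echelon form has 2 nonzero rows (pivots: t,ΔT)
Repeat: t,ΔT; free: γ,f
RREF:
  r0: [   1    0   -1   -1]
  r1: [   0    1    0    0]
Fix exponent of γ at 1, f at 0; solve each RREF row for its pivot's exponent:
  r0: exp(t) + (-1)·1 = 0 ⇒ exp(t) = 1
  r1: exp(ΔT) + (0)·1 = 0 ⇒ exp(ΔT) = 0
Π_1 = t · γ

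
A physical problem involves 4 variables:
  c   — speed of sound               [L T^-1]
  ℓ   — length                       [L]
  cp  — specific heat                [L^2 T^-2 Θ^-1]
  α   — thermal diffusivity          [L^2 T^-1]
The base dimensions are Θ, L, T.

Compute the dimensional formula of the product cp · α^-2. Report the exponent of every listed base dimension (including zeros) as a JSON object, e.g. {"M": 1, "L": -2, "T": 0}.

Dimensional matrix (Θ×L×T by c×ℓ×cp×α):
  Θ: [ 0  0 -1  0]
  L: [ 1  1  2  2]
  T: [-1  0 -2 -1]
  [Θ]: (1)·-1+(-2)·0 = -1
  [L]: (1)·2+(-2)·2 = -2
  [T]: (1)·-2+(-2)·-1 = 0
⇒ Θ^-1 L^-2

{"Θ": -1, "L": -2, "T": 0}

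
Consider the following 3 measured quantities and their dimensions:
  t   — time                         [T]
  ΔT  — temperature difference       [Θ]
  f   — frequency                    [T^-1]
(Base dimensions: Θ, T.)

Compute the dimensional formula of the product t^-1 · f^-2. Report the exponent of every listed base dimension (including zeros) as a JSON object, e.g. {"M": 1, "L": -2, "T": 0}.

{"Θ": 0, "T": 1}

Write exponents as rows Θ,T / cols t,ΔT,f:
  Θ: [ 0  1  0]
  T: [ 1  0 -1]
  [Θ]: (-1)·0+(-2)·0 = 0
  [T]: (-1)·1+(-2)·-1 = 1
⇒ T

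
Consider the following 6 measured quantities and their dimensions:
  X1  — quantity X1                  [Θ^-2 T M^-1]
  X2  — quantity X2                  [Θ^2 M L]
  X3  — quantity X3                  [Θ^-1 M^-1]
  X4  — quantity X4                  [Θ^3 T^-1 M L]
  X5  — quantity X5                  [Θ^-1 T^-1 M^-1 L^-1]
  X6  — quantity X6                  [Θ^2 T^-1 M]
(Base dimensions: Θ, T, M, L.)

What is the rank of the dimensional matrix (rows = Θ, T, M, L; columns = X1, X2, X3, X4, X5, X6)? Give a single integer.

3

Exponent matrix [Θ,T,M,L] × [X1,X2,X3,X4,X5,X6]:
  Θ: [-2  2 -1  3 -1  2]
  T: [ 1  0  0 -1 -1 -1]
  M: [-1  1 -1  1 -1  1]
  L: [ 0  1  0  1 -1  0]
Echelon form has 3 nonzero rows (pivots: X1,X2,X3)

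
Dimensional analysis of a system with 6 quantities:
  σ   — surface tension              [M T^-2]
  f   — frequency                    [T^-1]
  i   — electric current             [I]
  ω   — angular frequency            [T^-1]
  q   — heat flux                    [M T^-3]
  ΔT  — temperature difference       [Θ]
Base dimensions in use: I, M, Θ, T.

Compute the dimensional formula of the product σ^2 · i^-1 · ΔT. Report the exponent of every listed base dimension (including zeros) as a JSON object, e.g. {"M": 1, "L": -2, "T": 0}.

Write exponents as rows I,M,Θ,T / cols σ,f,i,ω,q,ΔT:
  I: [ 0  0  1  0  0  0]
  M: [ 1  0  0  0  1  0]
  Θ: [ 0  0  0  0  0  1]
  T: [-2 -1  0 -1 -3  0]
  [I]: (2)·0+(-1)·1+(1)·0 = -1
  [M]: (2)·1+(-1)·0+(1)·0 = 2
  [Θ]: (2)·0+(-1)·0+(1)·1 = 1
  [T]: (2)·-2+(-1)·0+(1)·0 = -4
⇒ I^-1 M^2 Θ T^-4

{"I": -1, "M": 2, "Θ": 1, "T": -4}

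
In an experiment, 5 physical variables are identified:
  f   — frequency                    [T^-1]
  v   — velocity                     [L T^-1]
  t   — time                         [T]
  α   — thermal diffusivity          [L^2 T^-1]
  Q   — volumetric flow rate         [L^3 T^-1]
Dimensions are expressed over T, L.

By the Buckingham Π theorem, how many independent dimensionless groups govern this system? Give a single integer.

3

Exponent matrix [T,L] × [f,v,t,α,Q]:
  T: [-1 -1  1 -1 -1]
  L: [ 0  1  0  2  3]
Echelon form has 2 nonzero rows (pivots: f,v)
n=5, r=2 ⇒ 3 dimensionless groups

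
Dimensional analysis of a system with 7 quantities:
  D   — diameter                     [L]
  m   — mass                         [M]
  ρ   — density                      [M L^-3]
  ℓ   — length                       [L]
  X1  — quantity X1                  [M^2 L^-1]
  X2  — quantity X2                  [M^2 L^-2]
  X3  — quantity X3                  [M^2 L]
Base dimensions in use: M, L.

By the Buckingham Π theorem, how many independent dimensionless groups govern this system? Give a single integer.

5

Write exponents as rows M,L / cols D,m,ρ,ℓ,X1,X2,X3:
  M: [ 0  1  1  0  2  2  2]
  L: [ 1  0 -3  1 -1 -2  1]
Row reduction gives pivot columns D,m; rank = 2
7 vars − rank 2 = 5 Π groups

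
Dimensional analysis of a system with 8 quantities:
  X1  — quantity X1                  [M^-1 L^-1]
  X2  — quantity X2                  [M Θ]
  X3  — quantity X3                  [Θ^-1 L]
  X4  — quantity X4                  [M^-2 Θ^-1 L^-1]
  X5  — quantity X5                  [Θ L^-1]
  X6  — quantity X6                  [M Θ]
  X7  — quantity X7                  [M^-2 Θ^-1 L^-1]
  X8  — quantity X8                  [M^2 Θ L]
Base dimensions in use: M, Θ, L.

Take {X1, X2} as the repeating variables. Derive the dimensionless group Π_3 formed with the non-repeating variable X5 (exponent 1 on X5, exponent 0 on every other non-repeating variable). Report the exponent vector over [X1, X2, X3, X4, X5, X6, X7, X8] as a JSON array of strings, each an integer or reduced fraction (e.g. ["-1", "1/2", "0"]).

["-1", "-1", "0", "0", "1", "0", "0", "0"]

Write exponents as rows M,Θ,L / cols X1,X2,X3,X4,X5,X6,X7,X8:
  M: [-1  1  0 -2  0  1 -2  2]
  Θ: [ 0  1 -1 -1  1  1 -1  1]
  L: [-1  0  1 -1 -1  0 -1  1]
RREF → pivots at {X1,X2} ⇒ r = 2
Pivot set = {X1,X2}, free = {X3,X4,X5,X6,X7,X8}
RREF:
  r0: [   1    0   -1    1    1    0    1   -1]
  r1: [   0    1   -1   -1    1    1   -1    1]
  r2: [   0    0    0    0    0    0    0    0]
Fix exponent of X5 at 1, X3 at 0, X4 at 0, X6 at 0, X7 at 0, X8 at 0; solve each RREF row for its pivot's exponent:
  r0: exp(X1) + (1)·1 = 0 ⇒ exp(X1) = -1
  r1: exp(X2) + (1)·1 = 0 ⇒ exp(X2) = -1
Π_3 = X1^-1 · X2^-1 · X5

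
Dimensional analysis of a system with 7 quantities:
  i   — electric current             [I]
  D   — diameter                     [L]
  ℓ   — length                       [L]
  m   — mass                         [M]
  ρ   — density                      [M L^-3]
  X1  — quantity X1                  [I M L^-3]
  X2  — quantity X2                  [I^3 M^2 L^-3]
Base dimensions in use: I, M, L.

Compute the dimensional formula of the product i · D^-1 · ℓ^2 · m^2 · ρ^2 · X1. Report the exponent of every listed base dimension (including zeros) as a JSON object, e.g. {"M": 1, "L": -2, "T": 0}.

Write exponents as rows I,M,L / cols i,D,ℓ,m,ρ,X1,X2:
  I: [ 1  0  0  0  0  1  3]
  M: [ 0  0  0  1  1  1  2]
  L: [ 0  1  1  0 -3 -3 -3]
  [I]: (1)·1+(-1)·0+(2)·0+(2)·0+(2)·0+(1)·1 = 2
  [M]: (1)·0+(-1)·0+(2)·0+(2)·1+(2)·1+(1)·1 = 5
  [L]: (1)·0+(-1)·1+(2)·1+(2)·0+(2)·-3+(1)·-3 = -8
⇒ I^2 M^5 L^-8

{"I": 2, "M": 5, "L": -8}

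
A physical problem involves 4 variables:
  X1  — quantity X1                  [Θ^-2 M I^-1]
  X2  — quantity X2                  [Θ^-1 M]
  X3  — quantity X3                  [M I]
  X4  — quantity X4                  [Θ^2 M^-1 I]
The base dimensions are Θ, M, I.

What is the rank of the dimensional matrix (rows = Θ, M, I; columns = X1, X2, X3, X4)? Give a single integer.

2

Dimensional matrix (Θ×M×I by X1×X2×X3×X4):
  Θ: [-2 -1  0  2]
  M: [ 1  1  1 -1]
  I: [-1  0  1  1]
Row reduction gives pivot columns X1,X2; rank = 2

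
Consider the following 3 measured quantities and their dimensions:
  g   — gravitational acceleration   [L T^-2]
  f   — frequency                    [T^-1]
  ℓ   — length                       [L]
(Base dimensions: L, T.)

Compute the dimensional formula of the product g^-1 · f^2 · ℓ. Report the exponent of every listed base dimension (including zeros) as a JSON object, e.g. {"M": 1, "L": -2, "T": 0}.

{"L": 0, "T": 0}

Dimensional matrix (L×T by g×f×ℓ):
  L: [ 1  0  1]
  T: [-2 -1  0]
  [L]: (-1)·1+(2)·0+(1)·1 = 0
  [T]: (-1)·-2+(2)·-1+(1)·0 = 0
⇒ 1 (dimensionless)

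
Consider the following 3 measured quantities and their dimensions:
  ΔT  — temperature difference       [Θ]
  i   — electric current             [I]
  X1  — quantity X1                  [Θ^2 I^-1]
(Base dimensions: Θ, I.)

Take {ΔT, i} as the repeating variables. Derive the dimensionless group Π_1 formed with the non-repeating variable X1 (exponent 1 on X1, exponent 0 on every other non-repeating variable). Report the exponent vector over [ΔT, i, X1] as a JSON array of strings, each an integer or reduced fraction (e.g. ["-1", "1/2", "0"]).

["-2", "1", "1"]

Exponent matrix [Θ,I] × [ΔT,i,X1]:
  Θ: [ 1  0  2]
  I: [ 0  1 -1]
Row reduction gives pivot columns ΔT,i; rank = 2
Repeat: ΔT,i; free: X1
RREF:
  r0: [   1    0    2]
  r1: [   0    1   -1]
Fix exponent of X1 at 1; solve each RREF row for its pivot's exponent:
  r0: exp(ΔT) + (2)·1 = 0 ⇒ exp(ΔT) = -2
  r1: exp(i) + (-1)·1 = 0 ⇒ exp(i) = 1
Π_1 = ΔT^-2 · i · X1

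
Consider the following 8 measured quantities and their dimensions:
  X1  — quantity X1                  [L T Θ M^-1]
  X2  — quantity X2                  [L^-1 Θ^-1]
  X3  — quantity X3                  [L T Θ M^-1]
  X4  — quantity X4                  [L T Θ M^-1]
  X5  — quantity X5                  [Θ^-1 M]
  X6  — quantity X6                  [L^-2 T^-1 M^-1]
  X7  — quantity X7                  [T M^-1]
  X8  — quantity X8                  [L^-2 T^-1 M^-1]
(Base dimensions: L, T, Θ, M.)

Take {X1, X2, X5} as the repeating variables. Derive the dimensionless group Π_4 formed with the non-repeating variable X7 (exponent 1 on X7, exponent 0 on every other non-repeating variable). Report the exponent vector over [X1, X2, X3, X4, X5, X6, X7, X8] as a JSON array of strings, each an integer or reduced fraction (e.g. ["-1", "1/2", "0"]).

Write exponents as rows L,T,Θ,M / cols X1,X2,X3,X4,X5,X6,X7,X8:
  L: [ 1 -1  1  1  0 -2  0 -2]
  T: [ 1  0  1  1  0 -1  1 -1]
  Θ: [ 1 -1  1  1 -1  0  0  0]
  M: [-1  0 -1 -1  1 -1 -1 -1]
Row reduction gives pivot columns X1,X2,X5; rank = 3
Pivot set = {X1,X2,X5}, free = {X3,X4,X6,X7,X8}
RREF:
  r0: [   1    0    1    1    0   -1    1   -1]
  r1: [   0    1    0    0    0    1    1    1]
  r2: [   0    0    0    0    1   -2    0   -2]
  r3: [   0    0    0    0    0    0    0    0]
Fix exponent of X7 at 1, X3 at 0, X4 at 0, X6 at 0, X8 at 0; solve each RREF row for its pivot's exponent:
  r0: exp(X1) + (1)·1 = 0 ⇒ exp(X1) = -1
  r1: exp(X2) + (1)·1 = 0 ⇒ exp(X2) = -1
  r2: exp(X5) + (0)·1 = 0 ⇒ exp(X5) = 0
Π_4 = X1^-1 · X2^-1 · X7

["-1", "-1", "0", "0", "0", "0", "1", "0"]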